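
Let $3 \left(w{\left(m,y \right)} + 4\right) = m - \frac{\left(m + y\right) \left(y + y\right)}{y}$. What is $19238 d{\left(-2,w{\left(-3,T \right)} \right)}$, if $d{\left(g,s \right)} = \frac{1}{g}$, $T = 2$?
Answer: $-9619$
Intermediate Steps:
$w{\left(m,y \right)} = -4 - \frac{2 y}{3} - \frac{m}{3}$ ($w{\left(m,y \right)} = -4 + \frac{m - \frac{\left(m + y\right) \left(y + y\right)}{y}}{3} = -4 + \frac{m - \frac{\left(m + y\right) 2 y}{y}}{3} = -4 + \frac{m - \frac{2 y \left(m + y\right)}{y}}{3} = -4 + \frac{m - \left(2 m + 2 y\right)}{3} = -4 + \frac{- m - 2 y}{3} = -4 - \left(\frac{m}{3} + \frac{2 y}{3}\right) = -4 - \frac{2 y}{3} - \frac{m}{3}$)
$19238 d{\left(-2,w{\left(-3,T \right)} \right)} = \frac{19238}{-2} = 19238 \left(- \frac{1}{2}\right) = -9619$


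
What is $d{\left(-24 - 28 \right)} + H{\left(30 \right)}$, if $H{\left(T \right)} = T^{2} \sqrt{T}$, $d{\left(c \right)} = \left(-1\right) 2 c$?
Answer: $104 + 900 \sqrt{30} \approx 5033.5$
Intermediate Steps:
$d{\left(c \right)} = - 2 c$
$H{\left(T \right)} = T^{\frac{5}{2}}$
$d{\left(-24 - 28 \right)} + H{\left(30 \right)} = - 2 \left(-24 - 28\right) + 30^{\frac{5}{2}} = \left(-2\right) \left(-52\right) + 900 \sqrt{30} = 104 + 900 \sqrt{30}$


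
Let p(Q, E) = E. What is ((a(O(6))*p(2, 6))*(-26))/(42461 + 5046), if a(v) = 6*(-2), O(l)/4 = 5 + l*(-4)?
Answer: 1872/47507 ≈ 0.039405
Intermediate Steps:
O(l) = 20 - 16*l (O(l) = 4*(5 + l*(-4)) = 4*(5 - 4*l) = 20 - 16*l)
a(v) = -12
((a(O(6))*p(2, 6))*(-26))/(42461 + 5046) = (-12*6*(-26))/(42461 + 5046) = -72*(-26)/47507 = 1872*(1/47507) = 1872/47507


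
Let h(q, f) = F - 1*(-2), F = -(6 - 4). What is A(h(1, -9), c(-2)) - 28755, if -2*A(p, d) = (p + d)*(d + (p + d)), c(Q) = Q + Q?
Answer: -28771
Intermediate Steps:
F = -2 (F = -1*2 = -2)
h(q, f) = 0 (h(q, f) = -2 - 1*(-2) = -2 + 2 = 0)
c(Q) = 2*Q
A(p, d) = -(d + p)*(p + 2*d)/2 (A(p, d) = -(p + d)*(d + (p + d))/2 = -(d + p)*(d + (d + p))/2 = -(d + p)*(p + 2*d)/2)
A(h(1, -9), c(-2)) - 28755 = (-(2*(-2))**2 - 1/2*0**2 - 3/2*2*(-2)*0) - 28755 = (-1*(-4)**2 - 1/2*0 - 3/2*(-4)*0) - 28755 = (-1*16 + 0 + 0) - 28755 = (-16 + 0 + 0) - 28755 = -16 - 28755 = -28771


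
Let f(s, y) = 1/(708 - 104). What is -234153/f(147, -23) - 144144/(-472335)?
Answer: -22267196279292/157445 ≈ -1.4143e+8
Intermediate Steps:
f(s, y) = 1/604
-234153/f(147, -23) - 144144/(-472335) = -234153/1/604 - 144144/(-472335) = -234153*604 - 144144*(-1/472335) = -141428412 + 48048/157445 = -22267196279292/157445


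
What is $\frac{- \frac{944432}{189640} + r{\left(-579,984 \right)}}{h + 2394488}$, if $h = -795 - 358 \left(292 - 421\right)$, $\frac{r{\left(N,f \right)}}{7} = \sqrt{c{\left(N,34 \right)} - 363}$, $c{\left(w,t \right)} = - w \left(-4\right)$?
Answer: $- \frac{118054}{57837236875} + \frac{7 i \sqrt{2679}}{2439875} \approx -2.0411 \cdot 10^{-6} + 0.0001485 i$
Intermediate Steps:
$c{\left(w,t \right)} = 4 w$
$r{\left(N,f \right)} = 7 \sqrt{-363 + 4 N}$ ($r{\left(N,f \right)} = 7 \sqrt{4 N - 363} = 7 \sqrt{-363 + 4 N}$)
$h = 45387$ ($h = -795 - 358 \left(292 - 421\right) = -795 - -46182 = -795 + 46182 = 45387$)
$\frac{- \frac{944432}{189640} + r{\left(-579,984 \right)}}{h + 2394488} = \frac{- \frac{944432}{189640} + 7 \sqrt{-363 + 4 \left(-579\right)}}{45387 + 2394488} = \frac{\left(-944432\right) \frac{1}{189640} + 7 \sqrt{-363 - 2316}}{2439875} = \left(- \frac{118054}{23705} + 7 \sqrt{-2679}\right) \frac{1}{2439875} = \left(- \frac{118054}{23705} + 7 i \sqrt{2679}\right) \frac{1}{2439875} = - \frac{118054}{57837236875} + \frac{7 i \sqrt{2679}}{2439875}$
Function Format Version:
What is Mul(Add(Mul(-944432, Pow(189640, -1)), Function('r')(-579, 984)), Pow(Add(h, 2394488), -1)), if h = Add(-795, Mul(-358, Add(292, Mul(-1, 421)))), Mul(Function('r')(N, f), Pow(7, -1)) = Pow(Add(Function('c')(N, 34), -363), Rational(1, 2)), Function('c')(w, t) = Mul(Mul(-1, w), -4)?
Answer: Add(Rational(-118054, 57837236875), Mul(Rational(7, 2439875), I, Pow(2679, Rational(1, 2)))) ≈ Add(-2.0411e-6, Mul(0.00014850, I))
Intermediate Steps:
Function('c')(w, t) = Mul(4, w)
Function('r')(N, f) = Mul(7, Pow(Add(-363, Mul(4, N)), Rational(1, 2))) (Function('r')(N, f) = Mul(7, Pow(Add(Mul(4, N), -363), Rational(1, 2))) = Mul(7, Pow(Add(-363, Mul(4, N)), Rational(1, 2))))
h = 45387 (h = Add(-795, Mul(-358, Add(292, -421))) = Add(-795, Mul(-358, -129)) = Add(-795, 46182) = 45387)
Mul(Add(Mul(-944432, Pow(189640, -1)), Function('r')(-579, 984)), Pow(Add(h, 2394488), -1)) = Mul(Add(Mul(-944432, Pow(189640, -1)), Mul(7, Pow(Add(-363, Mul(4, -579)), Rational(1, 2)))), Pow(Add(45387, 2394488), -1)) = Mul(Add(Mul(-944432, Rational(1, 189640)), Mul(7, Pow(Add(-363, -2316), Rational(1, 2)))), Pow(2439875, -1)) = Mul(Add(Rational(-118054, 23705), Mul(7, Pow(-2679, Rational(1, 2)))), Rational(1, 2439875)) = Mul(Add(Rational(-118054, 23705), Mul(7, Mul(I, Pow(2679, Rational(1, 2))))), Rational(1, 2439875)) = Mul(Add(Rational(-118054, 23705), Mul(7, I, Pow(2679, Rational(1, 2)))), Rational(1, 2439875)) = Add(Rational(-118054, 57837236875), Mul(Rational(7, 2439875), I, Pow(2679, Rational(1, 2))))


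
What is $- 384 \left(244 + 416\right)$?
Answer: $-253440$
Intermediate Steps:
$- 384 \left(244 + 416\right) = \left(-384\right) 660 = -253440$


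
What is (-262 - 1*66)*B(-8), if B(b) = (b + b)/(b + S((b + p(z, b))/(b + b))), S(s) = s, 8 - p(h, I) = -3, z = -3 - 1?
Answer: -83968/131 ≈ -640.98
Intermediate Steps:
z = -4
p(h, I) = 11 (p(h, I) = 8 - 1*(-3) = 8 + 3 = 11)
B(b) = 2*b/(b + (11 + b)/(2*b)) (B(b) = (b + b)/(b + (b + 11)/(b + b)) = (2*b)/(b + (11 + b)/((2*b))) = (2*b)/(b + (11 + b)*(1/(2*b))) = (2*b)/(b + (11 + b)/(2*b)) = 2*b/(b + (11 + b)/(2*b)))
(-262 - 1*66)*B(-8) = (-262 - 1*66)*(4*(-8)²/(11 - 8 + 2*(-8)²)) = (-262 - 66)*(4*64/(11 - 8 + 2*64)) = -1312*64/(11 - 8 + 128) = -1312*64/131 = -328*256/131 = -83968/131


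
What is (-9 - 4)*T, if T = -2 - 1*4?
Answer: 78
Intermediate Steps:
T = -6 (T = -2 - 4 = -6)
(-9 - 4)*T = (-9 - 4)*(-6) = -13*(-6) = 78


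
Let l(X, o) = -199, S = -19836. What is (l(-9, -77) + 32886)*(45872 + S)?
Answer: 851038732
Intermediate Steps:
(l(-9, -77) + 32886)*(45872 + S) = (-199 + 32886)*(45872 - 19836) = 32687*26036 = 851038732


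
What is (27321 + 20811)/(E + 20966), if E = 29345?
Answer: 48132/50311 ≈ 0.95669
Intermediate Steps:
(27321 + 20811)/(E + 20966) = (27321 + 20811)/(29345 + 20966) = 48132/50311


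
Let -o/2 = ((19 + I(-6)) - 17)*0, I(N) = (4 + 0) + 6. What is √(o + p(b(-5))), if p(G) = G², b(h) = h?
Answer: 5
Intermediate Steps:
I(N) = 10 (I(N) = 4 + 6 = 10)
o = 0 (o = -2*((19 + 10) - 17)*0 = -2*(29 - 17)*0 = -24*0 = -2*0 = 0)
√(o + p(b(-5))) = √(0 + (-5)²) = √(0 + 25) = √25 = 5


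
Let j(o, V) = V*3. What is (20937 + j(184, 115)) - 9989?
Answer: 11293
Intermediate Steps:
j(o, V) = 3*V
(20937 + j(184, 115)) - 9989 = (20937 + 3*115) - 9989 = (20937 + 345) - 9989 = 21282 - 9989 = 11293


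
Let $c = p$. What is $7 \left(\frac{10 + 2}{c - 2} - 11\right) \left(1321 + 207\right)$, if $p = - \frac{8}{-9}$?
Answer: $- \frac{1165864}{5} \approx -2.3317 \cdot 10^{5}$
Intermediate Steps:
$p = \frac{8}{9}$ ($p = \left(-8\right) \left(- \frac{1}{9}\right) = \frac{8}{9} \approx 0.88889$)
$c = \frac{8}{9} \approx 0.88889$
$7 \left(\frac{10 + 2}{c - 2} - 11\right) \left(1321 + 207\right) = 7 \left(\frac{10 + 2}{\frac{8}{9} - 2} - 11\right) \left(1321 + 207\right) = 7 \left(\frac{12}{- \frac{10}{9}} - 11\right) 1528 = 7 \left(12 \left(- \frac{9}{10}\right) - 11\right) 1528 = 7 \left(- \frac{54}{5} - 11\right) 1528 = 7 \left(- \frac{109}{5}\right) 1528 = \left(- \frac{763}{5}\right) 1528 = - \frac{1165864}{5}$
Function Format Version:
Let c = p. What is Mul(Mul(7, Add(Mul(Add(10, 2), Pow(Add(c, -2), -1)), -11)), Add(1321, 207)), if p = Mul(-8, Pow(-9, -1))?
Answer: Rational(-1165864, 5) ≈ -2.3317e+5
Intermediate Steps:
p = Rational(8, 9) (p = Mul(-8, Rational(-1, 9)) = Rational(8, 9) ≈ 0.88889)
c = Rational(8, 9) ≈ 0.88889
Mul(Mul(7, Add(Mul(Add(10, 2), Pow(Add(c, -2), -1)), -11)), Add(1321, 207)) = Mul(Mul(7, Add(Mul(Add(10, 2), Pow(Add(Rational(8, 9), -2), -1)), -11)), Add(1321, 207)) = Mul(Mul(7, Add(Mul(12, Pow(Rational(-10, 9), -1)), -11)), 1528) = Mul(Mul(7, Add(Mul(12, Rational(-9, 10)), -11)), 1528) = Mul(Mul(7, Add(Rational(-54, 5), -11)), 1528) = Mul(Mul(7, Rational(-109, 5)), 1528) = Mul(Rational(-763, 5), 1528) = Rational(-1165864, 5)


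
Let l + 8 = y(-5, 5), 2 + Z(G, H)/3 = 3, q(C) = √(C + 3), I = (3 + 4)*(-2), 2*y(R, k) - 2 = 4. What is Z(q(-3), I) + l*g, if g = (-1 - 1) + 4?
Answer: -7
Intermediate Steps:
y(R, k) = 3 (y(R, k) = 1 + (½)*4 = 1 + 2 = 3)
I = -14 (I = 7*(-2) = -14)
q(C) = √(3 + C)
Z(G, H) = 3 (Z(G, H) = -6 + 3*3 = -6 + 9 = 3)
g = 2 (g = -2 + 4 = 2)
l = -5 (l = -8 + 3 = -5)
Z(q(-3), I) + l*g = 3 - 5*2 = 3 - 10 = -7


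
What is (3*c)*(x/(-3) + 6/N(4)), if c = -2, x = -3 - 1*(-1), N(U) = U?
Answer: -13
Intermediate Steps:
x = -2 (x = -3 + 1 = -2)
(3*c)*(x/(-3) + 6/N(4)) = (3*(-2))*(-2/(-3) + 6/4) = -6*(-2*(-⅓) + 6*(¼)) = -6*(⅔ + 3/2) = -6*13/6 = -13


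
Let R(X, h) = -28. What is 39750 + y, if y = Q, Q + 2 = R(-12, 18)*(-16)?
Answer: 40196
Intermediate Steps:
Q = 446 (Q = -2 - 28*(-16) = -2 + 448 = 446)
y = 446
39750 + y = 39750 + 446 = 40196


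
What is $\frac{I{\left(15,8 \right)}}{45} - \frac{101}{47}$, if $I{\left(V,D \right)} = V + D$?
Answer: $- \frac{3464}{2115} \approx -1.6378$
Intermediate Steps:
$I{\left(V,D \right)} = D + V$
$\frac{I{\left(15,8 \right)}}{45} - \frac{101}{47} = \frac{8 + 15}{45} - \frac{101}{47} = 23 \cdot \frac{1}{45} - \frac{101}{47} = \frac{23}{45} - \frac{101}{47} = - \frac{3464}{2115}$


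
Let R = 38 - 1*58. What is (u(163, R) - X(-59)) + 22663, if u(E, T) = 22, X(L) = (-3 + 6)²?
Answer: 22676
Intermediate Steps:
X(L) = 9 (X(L) = 3² = 9)
R = -20 (R = 38 - 58 = -20)
(u(163, R) - X(-59)) + 22663 = (22 - 1*9) + 22663 = (22 - 9) + 22663 = 13 + 22663 = 22676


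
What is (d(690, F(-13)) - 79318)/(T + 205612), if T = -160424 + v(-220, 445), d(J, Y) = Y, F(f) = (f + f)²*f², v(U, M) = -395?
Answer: 11642/14931 ≈ 0.77972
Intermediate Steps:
F(f) = 4*f⁴ (F(f) = (2*f)²*f² = (4*f²)*f² = 4*f⁴)
T = -160819 (T = -160424 - 395 = -160819)
(d(690, F(-13)) - 79318)/(T + 205612) = (4*(-13)⁴ - 79318)/(-160819 + 205612) = (4*28561 - 79318)/44793 = (114244 - 79318)*(1/44793) = 34926*(1/44793) = 11642/14931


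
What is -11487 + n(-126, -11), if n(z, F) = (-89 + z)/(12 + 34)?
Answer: -528617/46 ≈ -11492.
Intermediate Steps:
n(z, F) = -89/46 + z/46 (n(z, F) = (-89 + z)/46 = (-89 + z)*(1/46) = -89/46 + z/46)
-11487 + n(-126, -11) = -11487 + (-89/46 + (1/46)*(-126)) = -11487 + (-89/46 - 63/23) = -11487 - 215/46 = -528617/46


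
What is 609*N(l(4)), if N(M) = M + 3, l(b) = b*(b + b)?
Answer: 21315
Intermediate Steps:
l(b) = 2*b² (l(b) = b*(2*b) = 2*b²)
N(M) = 3 + M
609*N(l(4)) = 609*(3 + 2*4²) = 609*(3 + 2*16) = 609*(3 + 32) = 609*35 = 21315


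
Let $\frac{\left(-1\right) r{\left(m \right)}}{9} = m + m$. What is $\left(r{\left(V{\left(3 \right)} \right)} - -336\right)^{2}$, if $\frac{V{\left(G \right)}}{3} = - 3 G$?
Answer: $675684$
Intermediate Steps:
$V{\left(G \right)} = - 9 G$ ($V{\left(G \right)} = 3 \left(- 3 G\right) = - 9 G$)
$r{\left(m \right)} = - 18 m$ ($r{\left(m \right)} = - 9 \left(m + m\right) = - 9 \cdot 2 m = - 18 m$)
$\left(r{\left(V{\left(3 \right)} \right)} - -336\right)^{2} = \left(- 18 \left(\left(-9\right) 3\right) - -336\right)^{2} = \left(\left(-18\right) \left(-27\right) + 336\right)^{2} = \left(486 + 336\right)^{2} = 822^{2} = 675684$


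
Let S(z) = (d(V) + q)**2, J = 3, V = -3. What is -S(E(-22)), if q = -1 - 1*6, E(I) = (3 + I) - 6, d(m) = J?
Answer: -16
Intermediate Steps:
d(m) = 3
E(I) = -3 + I
q = -7 (q = -1 - 6 = -7)
S(z) = 16 (S(z) = (3 - 7)**2 = (-4)**2 = 16)
-S(E(-22)) = -1*16 = -16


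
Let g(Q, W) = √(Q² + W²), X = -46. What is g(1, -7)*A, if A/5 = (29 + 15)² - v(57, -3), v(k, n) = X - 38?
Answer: 50500*√2 ≈ 71418.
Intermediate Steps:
v(k, n) = -84 (v(k, n) = -46 - 38 = -84)
A = 10100 (A = 5*((29 + 15)² - 1*(-84)) = 5*(44² + 84) = 5*(1936 + 84) = 5*2020 = 10100)
g(1, -7)*A = √(1² + (-7)²)*10100 = √(1 + 49)*10100 = √50*10100 = (5*√2)*10100 = 50500*√2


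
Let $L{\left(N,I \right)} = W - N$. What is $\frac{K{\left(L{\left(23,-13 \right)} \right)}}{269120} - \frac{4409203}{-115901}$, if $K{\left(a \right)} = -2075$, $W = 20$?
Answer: $\frac{237272843357}{6238255424} \approx 38.035$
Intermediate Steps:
$L{\left(N,I \right)} = 20 - N$
$\frac{K{\left(L{\left(23,-13 \right)} \right)}}{269120} - \frac{4409203}{-115901} = - \frac{2075}{269120} - \frac{4409203}{-115901} = \left(-2075\right) \frac{1}{269120} - - \frac{4409203}{115901} = - \frac{415}{53824} + \frac{4409203}{115901} = \frac{237272843357}{6238255424}$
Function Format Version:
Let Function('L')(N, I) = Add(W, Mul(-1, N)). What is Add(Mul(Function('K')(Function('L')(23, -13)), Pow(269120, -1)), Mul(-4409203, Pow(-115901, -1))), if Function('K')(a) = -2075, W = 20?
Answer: Rational(237272843357, 6238255424) ≈ 38.035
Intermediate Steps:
Function('L')(N, I) = Add(20, Mul(-1, N))
Add(Mul(Function('K')(Function('L')(23, -13)), Pow(269120, -1)), Mul(-4409203, Pow(-115901, -1))) = Add(Mul(-2075, Pow(269120, -1)), Mul(-4409203, Pow(-115901, -1))) = Add(Mul(-2075, Rational(1, 269120)), Mul(-4409203, Rational(-1, 115901))) = Add(Rational(-415, 53824), Rational(4409203, 115901)) = Rational(237272843357, 6238255424)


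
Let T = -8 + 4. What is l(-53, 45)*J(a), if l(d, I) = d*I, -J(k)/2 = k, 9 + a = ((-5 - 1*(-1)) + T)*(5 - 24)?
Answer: 682110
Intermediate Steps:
T = -4
a = 143 (a = -9 + ((-5 - 1*(-1)) - 4)*(5 - 24) = -9 + ((-5 + 1) - 4)*(-19) = -9 + (-4 - 4)*(-19) = -9 - 8*(-19) = -9 + 152 = 143)
J(k) = -2*k
l(d, I) = I*d
l(-53, 45)*J(a) = (45*(-53))*(-2*143) = -2385*(-286) = 682110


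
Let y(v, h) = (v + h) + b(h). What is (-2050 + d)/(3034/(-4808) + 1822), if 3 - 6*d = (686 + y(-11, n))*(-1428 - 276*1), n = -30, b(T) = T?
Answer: 414955642/4378571 ≈ 94.770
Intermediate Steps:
y(v, h) = v + 2*h (y(v, h) = (v + h) + h = (h + v) + h = v + 2*h)
d = 349321/2 (d = ½ - (686 + (-11 + 2*(-30)))*(-1428 - 276*1)/6 = ½ - (686 + (-11 - 60))*(-1428 - 276)/6 = ½ - (686 - 71)*(-1704)/6 = ½ - 205*(-1704)/2 = ½ - ⅙*(-1047960) = ½ + 174660 = 349321/2 ≈ 1.7466e+5)
(-2050 + d)/(3034/(-4808) + 1822) = (-2050 + 349321/2)/(3034/(-4808) + 1822) = 345221/(2*(3034*(-1/4808) + 1822)) = 345221/(2*(-1517/2404 + 1822)) = 345221/(2*(4378571/2404)) = (345221/2)*(2404/4378571) = 414955642/4378571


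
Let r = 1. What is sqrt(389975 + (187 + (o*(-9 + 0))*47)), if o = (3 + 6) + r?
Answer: 2*sqrt(96483) ≈ 621.23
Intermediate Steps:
o = 10 (o = (3 + 6) + 1 = 9 + 1 = 10)
sqrt(389975 + (187 + (o*(-9 + 0))*47)) = sqrt(389975 + (187 + (10*(-9 + 0))*47)) = sqrt(389975 + (187 + (10*(-9))*47)) = sqrt(389975 + (187 - 90*47)) = sqrt(389975 + (187 - 4230)) = sqrt(389975 - 4043) = sqrt(385932) = 2*sqrt(96483)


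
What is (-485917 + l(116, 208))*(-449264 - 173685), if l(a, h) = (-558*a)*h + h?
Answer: 8689598453217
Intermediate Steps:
l(a, h) = h - 558*a*h (l(a, h) = -558*a*h + h = h - 558*a*h)
(-485917 + l(116, 208))*(-449264 - 173685) = (-485917 + 208*(1 - 558*116))*(-449264 - 173685) = (-485917 + 208*(1 - 64728))*(-622949) = (-485917 + 208*(-64727))*(-622949) = (-485917 - 13463216)*(-622949) = -13949133*(-622949) = 8689598453217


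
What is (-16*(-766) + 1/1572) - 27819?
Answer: -24465035/1572 ≈ -15563.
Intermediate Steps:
(-16*(-766) + 1/1572) - 27819 = (12256 + 1/1572) - 27819 = 19266433/1572 - 27819 = -24465035/1572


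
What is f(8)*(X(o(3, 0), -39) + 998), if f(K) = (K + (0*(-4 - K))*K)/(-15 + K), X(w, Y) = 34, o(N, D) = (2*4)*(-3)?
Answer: -8256/7 ≈ -1179.4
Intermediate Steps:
o(N, D) = -24 (o(N, D) = 8*(-3) = -24)
f(K) = K/(-15 + K) (f(K) = (K + 0*K)/(-15 + K) = (K + 0)/(-15 + K) = K/(-15 + K))
f(8)*(X(o(3, 0), -39) + 998) = (8/(-15 + 8))*(34 + 998) = (8/(-7))*1032 = (8*(-1/7))*1032 = -8/7*1032 = -8256/7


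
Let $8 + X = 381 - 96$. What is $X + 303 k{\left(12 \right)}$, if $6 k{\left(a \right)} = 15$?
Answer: $\frac{2069}{2} \approx 1034.5$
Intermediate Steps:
$X = 277$ ($X = -8 + \left(381 - 96\right) = -8 + 285 = 277$)
$k{\left(a \right)} = \frac{5}{2}$ ($k{\left(a \right)} = \frac{1}{6} \cdot 15 = \frac{5}{2}$)
$X + 303 k{\left(12 \right)} = 277 + 303 \cdot \frac{5}{2} = 277 + \frac{1515}{2} = \frac{2069}{2}$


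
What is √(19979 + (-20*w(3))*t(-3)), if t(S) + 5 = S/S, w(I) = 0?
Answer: √19979 ≈ 141.35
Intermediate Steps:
t(S) = -4 (t(S) = -5 + S/S = -5 + 1 = -4)
√(19979 + (-20*w(3))*t(-3)) = √(19979 - 20*0*(-4)) = √(19979 + 0*(-4)) = √(19979 + 0) = √19979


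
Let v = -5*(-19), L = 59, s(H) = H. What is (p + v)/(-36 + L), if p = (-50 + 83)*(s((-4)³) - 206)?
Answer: -8815/23 ≈ -383.26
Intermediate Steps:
p = -8910 (p = (-50 + 83)*((-4)³ - 206) = 33*(-64 - 206) = 33*(-270) = -8910)
v = 95
(p + v)/(-36 + L) = (-8910 + 95)/(-36 + 59) = -8815/23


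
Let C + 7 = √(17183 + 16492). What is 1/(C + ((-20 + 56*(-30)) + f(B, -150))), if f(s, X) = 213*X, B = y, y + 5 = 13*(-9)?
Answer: -11219/377586658 - 5*√1347/1132759974 ≈ -2.9874e-5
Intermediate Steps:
y = -122 (y = -5 + 13*(-9) = -5 - 117 = -122)
B = -122
C = -7 + 5*√1347 (C = -7 + √(17183 + 16492) = -7 + √33675 = -7 + 5*√1347 ≈ 176.51)
1/(C + ((-20 + 56*(-30)) + f(B, -150))) = 1/((-7 + 5*√1347) + ((-20 + 56*(-30)) + 213*(-150))) = 1/((-7 + 5*√1347) + ((-20 - 1680) - 31950)) = 1/((-7 + 5*√1347) + (-1700 - 31950)) = 1/((-7 + 5*√1347) - 33650) = 1/(-33657 + 5*√1347)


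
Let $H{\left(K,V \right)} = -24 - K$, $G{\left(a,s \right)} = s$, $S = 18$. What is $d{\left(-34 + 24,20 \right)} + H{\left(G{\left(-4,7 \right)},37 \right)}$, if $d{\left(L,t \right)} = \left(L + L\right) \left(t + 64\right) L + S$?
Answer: $16787$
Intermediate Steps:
$d{\left(L,t \right)} = 18 + 2 L^{2} \left(64 + t\right)$ ($d{\left(L,t \right)} = \left(L + L\right) \left(t + 64\right) L + 18 = 2 L \left(64 + t\right) L + 18 = 2 L^{2} \left(64 + t\right) + 18 = 18 + 2 L^{2} \left(64 + t\right)$)
$d{\left(-34 + 24,20 \right)} + H{\left(G{\left(-4,7 \right)},37 \right)} = \left(18 + 128 \left(-34 + 24\right)^{2} + 2 \cdot 20 \left(-34 + 24\right)^{2}\right) - 31 = \left(18 + 128 \left(-10\right)^{2} + 2 \cdot 20 \left(-10\right)^{2}\right) - 31 = \left(18 + 128 \cdot 100 + 2 \cdot 20 \cdot 100\right) - 31 = \left(18 + 12800 + 4000\right) - 31 = 16818 - 31 = 16787$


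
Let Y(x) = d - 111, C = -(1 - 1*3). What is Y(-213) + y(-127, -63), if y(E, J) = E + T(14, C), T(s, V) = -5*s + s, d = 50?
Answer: -244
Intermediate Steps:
C = 2 (C = -(1 - 3) = -1*(-2) = 2)
Y(x) = -61 (Y(x) = 50 - 111 = -61)
T(s, V) = -4*s
y(E, J) = -56 + E (y(E, J) = E - 4*14 = E - 56 = -56 + E)
Y(-213) + y(-127, -63) = -61 + (-56 - 127) = -61 - 183 = -244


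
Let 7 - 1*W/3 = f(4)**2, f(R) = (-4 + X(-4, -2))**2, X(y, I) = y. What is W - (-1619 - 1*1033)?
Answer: -9615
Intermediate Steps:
f(R) = 64 (f(R) = (-4 - 4)**2 = (-8)**2 = 64)
W = -12267 (W = 21 - 3*64**2 = 21 - 3*4096 = 21 - 12288 = -12267)
W - (-1619 - 1*1033) = -12267 - (-1619 - 1*1033) = -12267 - (-1619 - 1033) = -12267 - 1*(-2652) = -12267 + 2652 = -9615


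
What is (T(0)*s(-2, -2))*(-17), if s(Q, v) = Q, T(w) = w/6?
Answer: 0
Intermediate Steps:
T(w) = w/6 (T(w) = w*(⅙) = w/6)
(T(0)*s(-2, -2))*(-17) = (((⅙)*0)*(-2))*(-17) = (0*(-2))*(-17) = 0*(-17) = 0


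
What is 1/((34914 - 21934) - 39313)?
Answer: -1/26333 ≈ -3.7975e-5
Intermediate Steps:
1/((34914 - 21934) - 39313) = 1/(12980 - 39313) = 1/(-26333) = -1/26333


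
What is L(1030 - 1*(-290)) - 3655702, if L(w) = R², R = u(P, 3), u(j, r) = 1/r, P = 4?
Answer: -32901317/9 ≈ -3.6557e+6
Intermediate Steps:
R = ⅓ (R = 1/3 = ⅓ ≈ 0.33333)
L(w) = ⅑ (L(w) = (⅓)² = ⅑)
L(1030 - 1*(-290)) - 3655702 = ⅑ - 3655702 = -32901317/9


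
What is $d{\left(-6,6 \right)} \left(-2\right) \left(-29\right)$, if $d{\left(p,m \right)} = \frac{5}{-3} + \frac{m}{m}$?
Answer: $- \frac{116}{3} \approx -38.667$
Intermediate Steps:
$d{\left(p,m \right)} = - \frac{2}{3}$ ($d{\left(p,m \right)} = 5 \left(- \frac{1}{3}\right) + 1 = - \frac{5}{3} + 1 = - \frac{2}{3}$)
$d{\left(-6,6 \right)} \left(-2\right) \left(-29\right) = \left(- \frac{2}{3}\right) \left(-2\right) \left(-29\right) = \frac{4}{3} \left(-29\right) = - \frac{116}{3}$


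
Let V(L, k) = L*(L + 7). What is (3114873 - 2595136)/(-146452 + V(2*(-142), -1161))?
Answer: -519737/67784 ≈ -7.6675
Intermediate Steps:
V(L, k) = L*(7 + L)
(3114873 - 2595136)/(-146452 + V(2*(-142), -1161)) = (3114873 - 2595136)/(-146452 + (2*(-142))*(7 + 2*(-142))) = 519737/(-146452 - 284*(7 - 284)) = 519737/(-146452 - 284*(-277)) = 519737/(-146452 + 78668) = 519737/(-67784) = 519737*(-1/67784) = -519737/67784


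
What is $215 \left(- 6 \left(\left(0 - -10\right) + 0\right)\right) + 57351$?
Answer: $44451$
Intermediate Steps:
$215 \left(- 6 \left(\left(0 - -10\right) + 0\right)\right) + 57351 = 215 \left(- 6 \left(\left(0 + 10\right) + 0\right)\right) + 57351 = 215 \left(- 6 \left(10 + 0\right)\right) + 57351 = 215 \left(\left(-6\right) 10\right) + 57351 = 215 \left(-60\right) + 57351 = -12900 + 57351 = 44451$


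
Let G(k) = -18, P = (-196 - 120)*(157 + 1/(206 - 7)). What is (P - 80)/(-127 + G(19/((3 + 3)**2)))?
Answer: 9889024/28855 ≈ 342.71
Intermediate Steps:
P = -9873104/199 (P = -316*(157 + 1/199) = -316*31244/199 = -9873104/199 ≈ -49614.)
(P - 80)/(-127 + G(19/((3 + 3)**2))) = (-9873104/199 - 80)/(-127 - 18) = -9889024/199/(-145) = -9889024/199*(-1/145) = 9889024/28855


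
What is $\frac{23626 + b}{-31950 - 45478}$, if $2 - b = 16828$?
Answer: $- \frac{1700}{19357} \approx -0.087824$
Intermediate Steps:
$b = -16826$ ($b = 2 - 16828 = -16826$)
$\frac{23626 + b}{-31950 - 45478} = \frac{23626 - 16826}{-31950 - 45478} = \frac{6800}{-77428} = 6800 \left(- \frac{1}{77428}\right) = - \frac{1700}{19357}$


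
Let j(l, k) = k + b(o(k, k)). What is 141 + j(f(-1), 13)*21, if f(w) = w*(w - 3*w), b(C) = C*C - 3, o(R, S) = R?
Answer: 3900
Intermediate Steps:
b(C) = -3 + C² (b(C) = C² - 3 = -3 + C²)
f(w) = -2*w² (f(w) = w*(-2*w) = -2*w²)
j(l, k) = -3 + k + k² (j(l, k) = k + (-3 + k²) = -3 + k + k²)
141 + j(f(-1), 13)*21 = 141 + (-3 + 13 + 13²)*21 = 141 + (-3 + 13 + 169)*21 = 141 + 179*21 = 141 + 3759 = 3900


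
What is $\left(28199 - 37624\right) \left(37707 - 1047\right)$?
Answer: $-345520500$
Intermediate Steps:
$\left(28199 - 37624\right) \left(37707 - 1047\right) = \left(-9425\right) 36660 = -345520500$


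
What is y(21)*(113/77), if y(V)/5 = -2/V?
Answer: -1130/1617 ≈ -0.69882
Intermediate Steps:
y(V) = -10/V (y(V) = 5*(-2/V) = -10/V)
y(21)*(113/77) = (-10/21)*(113/77) = (-10*1/21)*(113*(1/77)) = -10/21*113/77 = -1130/1617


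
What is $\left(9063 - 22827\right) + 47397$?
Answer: $33633$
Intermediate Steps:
$\left(9063 - 22827\right) + 47397 = -13764 + 47397 = 33633$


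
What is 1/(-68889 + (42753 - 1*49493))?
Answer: -1/75629 ≈ -1.3222e-5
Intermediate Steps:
1/(-68889 + (42753 - 1*49493)) = 1/(-68889 + (42753 - 49493)) = 1/(-68889 - 6740) = 1/(-75629) = -1/75629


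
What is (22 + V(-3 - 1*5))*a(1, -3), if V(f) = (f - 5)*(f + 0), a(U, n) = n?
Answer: -378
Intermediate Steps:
V(f) = f*(-5 + f) (V(f) = (-5 + f)*f = f*(-5 + f))
(22 + V(-3 - 1*5))*a(1, -3) = (22 + (-3 - 1*5)*(-5 + (-3 - 1*5)))*(-3) = (22 + (-3 - 5)*(-5 + (-3 - 5)))*(-3) = (22 - 8*(-5 - 8))*(-3) = (22 - 8*(-13))*(-3) = (22 + 104)*(-3) = 126*(-3) = -378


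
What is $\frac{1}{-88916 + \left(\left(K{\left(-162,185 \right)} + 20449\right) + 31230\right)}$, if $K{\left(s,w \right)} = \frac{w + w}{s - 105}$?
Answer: $- \frac{267}{9942649} \approx -2.6854 \cdot 10^{-5}$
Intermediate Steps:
$K{\left(s,w \right)} = \frac{2 w}{-105 + s}$
$\frac{1}{-88916 + \left(\left(K{\left(-162,185 \right)} + 20449\right) + 31230\right)} = \frac{1}{-88916 + \left(\left(2 \cdot 185 \frac{1}{-105 - 162} + 20449\right) + 31230\right)} = \frac{1}{-88916 + \left(\left(2 \cdot 185 \frac{1}{-267} + 20449\right) + 31230\right)} = \frac{1}{-88916 + \left(\left(2 \cdot 185 \left(- \frac{1}{267}\right) + 20449\right) + 31230\right)} = \frac{1}{-88916 + \left(\left(- \frac{370}{267} + 20449\right) + 31230\right)} = \frac{1}{-88916 + \left(\frac{5459513}{267} + 31230\right)} = \frac{1}{-88916 + \frac{13797923}{267}} = \frac{1}{- \frac{9942649}{267}} = - \frac{267}{9942649}$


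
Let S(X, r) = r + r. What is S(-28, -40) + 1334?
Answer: 1254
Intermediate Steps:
S(X, r) = 2*r
S(-28, -40) + 1334 = 2*(-40) + 1334 = -80 + 1334 = 1254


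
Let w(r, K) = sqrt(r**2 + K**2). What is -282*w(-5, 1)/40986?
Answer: -47*sqrt(26)/6831 ≈ -0.035083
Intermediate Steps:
w(r, K) = sqrt(K**2 + r**2)
-282*w(-5, 1)/40986 = -282*sqrt(1**2 + (-5)**2)/40986 = -282*sqrt(1 + 25)*(1/40986) = -282*sqrt(26)*(1/40986) = -47*sqrt(26)/6831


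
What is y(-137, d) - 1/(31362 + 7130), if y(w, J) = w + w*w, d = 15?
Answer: 717182943/38492 ≈ 18632.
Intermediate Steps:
y(w, J) = w + w**2
y(-137, d) - 1/(31362 + 7130) = -137*(1 - 137) - 1/(31362 + 7130) = -137*(-136) - 1/38492 = 18632 - 1*1/38492 = 18632 - 1/38492 = 717182943/38492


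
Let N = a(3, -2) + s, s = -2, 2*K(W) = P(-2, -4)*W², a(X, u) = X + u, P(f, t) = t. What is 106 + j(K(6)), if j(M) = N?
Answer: 105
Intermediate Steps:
K(W) = -2*W² (K(W) = (-4*W²)/2 = -2*W²)
N = -1 (N = (3 - 2) - 2 = 1 - 2 = -1)
j(M) = -1
106 + j(K(6)) = 106 - 1 = 105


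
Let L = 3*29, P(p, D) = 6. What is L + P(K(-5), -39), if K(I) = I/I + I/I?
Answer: 93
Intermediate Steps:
K(I) = 2 (K(I) = 1 + 1 = 2)
L = 87
L + P(K(-5), -39) = 87 + 6 = 93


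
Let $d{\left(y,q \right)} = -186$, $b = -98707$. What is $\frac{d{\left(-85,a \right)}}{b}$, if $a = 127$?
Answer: $\frac{186}{98707} \approx 0.0018844$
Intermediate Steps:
$\frac{d{\left(-85,a \right)}}{b} = - \frac{186}{-98707} = \left(-186\right) \left(- \frac{1}{98707}\right) = \frac{186}{98707}$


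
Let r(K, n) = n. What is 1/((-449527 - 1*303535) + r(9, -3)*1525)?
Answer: -1/757637 ≈ -1.3199e-6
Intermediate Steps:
1/((-449527 - 1*303535) + r(9, -3)*1525) = 1/((-449527 - 1*303535) - 3*1525) = 1/((-449527 - 303535) - 4575) = 1/(-753062 - 4575) = 1/(-757637) = -1/757637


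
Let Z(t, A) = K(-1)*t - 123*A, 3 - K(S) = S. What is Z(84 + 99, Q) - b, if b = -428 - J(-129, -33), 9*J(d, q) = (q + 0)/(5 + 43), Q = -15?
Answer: 432709/144 ≈ 3004.9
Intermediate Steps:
K(S) = 3 - S
J(d, q) = q/432 (J(d, q) = ((q + 0)/(5 + 43))/9 = (q/48)/9 = q/432)
Z(t, A) = -123*A + 4*t (Z(t, A) = (3 - 1*(-1))*t - 123*A = (3 + 1)*t - 123*A = 4*t - 123*A = -123*A + 4*t)
b = -61621/144 (b = -428 - (-33)/432 = -428 - 1*(-11/144) = -428 + 11/144 = -61621/144 ≈ -427.92)
Z(84 + 99, Q) - b = (-123*(-15) + 4*(84 + 99)) - 1*(-61621/144) = (1845 + 4*183) + 61621/144 = (1845 + 732) + 61621/144 = 2577 + 61621/144 = 432709/144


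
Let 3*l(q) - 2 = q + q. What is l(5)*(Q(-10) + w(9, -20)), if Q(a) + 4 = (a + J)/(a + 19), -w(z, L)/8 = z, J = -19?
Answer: -2852/9 ≈ -316.89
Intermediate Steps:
w(z, L) = -8*z
Q(a) = -4 + (-19 + a)/(19 + a) (Q(a) = -4 + (a - 19)/(a + 19) = -4 + (-19 + a)/(19 + a))
l(q) = 2/3 + 2*q/3 (l(q) = 2/3 + (q + q)/3 = 2/3 + (2*q)/3 = 2/3 + 2*q/3)
l(5)*(Q(-10) + w(9, -20)) = (2/3 + (2/3)*5)*((-95 - 3*(-10))/(19 - 10) - 8*9) = (2/3 + 10/3)*((-95 + 30)/9 - 72) = 4*((1/9)*(-65) - 72) = 4*(-65/9 - 72) = 4*(-713/9) = -2852/9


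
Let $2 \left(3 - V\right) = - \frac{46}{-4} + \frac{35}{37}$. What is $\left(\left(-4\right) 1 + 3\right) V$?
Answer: $\frac{477}{148} \approx 3.223$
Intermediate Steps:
$V = - \frac{477}{148}$ ($V = 3 - \frac{- \frac{46}{-4} + \frac{35}{37}}{2} = 3 - \frac{\left(-46\right) \left(- \frac{1}{4}\right) + 35 \cdot \frac{1}{37}}{2} = 3 - \frac{\frac{23}{2} + \frac{35}{37}}{2} = 3 - \frac{921}{148} = - \frac{477}{148} \approx -3.223$)
$\left(\left(-4\right) 1 + 3\right) V = \left(\left(-4\right) 1 + 3\right) \left(- \frac{477}{148}\right) = \left(-4 + 3\right) \left(- \frac{477}{148}\right) = \left(-1\right) \left(- \frac{477}{148}\right) = \frac{477}{148}$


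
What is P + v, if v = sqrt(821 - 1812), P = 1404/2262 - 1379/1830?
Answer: -7051/53070 + I*sqrt(991) ≈ -0.13286 + 31.48*I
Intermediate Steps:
P = -7051/53070 (P = 1404*(1/2262) - 1379*1/1830 = 18/29 - 1379/1830 = -7051/53070 ≈ -0.13286)
v = I*sqrt(991) (v = sqrt(-991) = I*sqrt(991) ≈ 31.48*I)
P + v = -7051/53070 + I*sqrt(991)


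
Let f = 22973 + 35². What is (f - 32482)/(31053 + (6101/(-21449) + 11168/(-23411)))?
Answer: -1039937198269/3898162472656 ≈ -0.26678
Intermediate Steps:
f = 24198 (f = 22973 + 1225 = 24198)
(f - 32482)/(31053 + (6101/(-21449) + 11168/(-23411))) = (24198 - 32482)/(31053 + (6101/(-21449) + 11168/(-23411))) = -8284/(31053 + (6101*(-1/21449) + 11168*(-1/23411))) = -8284/(31053 + (-6101/21449 - 11168/23411)) = -8284/(31053 - 382372943/502142539) = -8284/15592649890624/502142539 = -8284*502142539/15592649890624 = -1039937198269/3898162472656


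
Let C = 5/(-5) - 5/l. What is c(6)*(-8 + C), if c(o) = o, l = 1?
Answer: -84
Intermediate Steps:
C = -6 (C = 5/(-5) - 5/1 = 5*(-1/5) - 5*1 = -1 - 5 = -6)
c(6)*(-8 + C) = 6*(-8 - 6) = 6*(-14) = -84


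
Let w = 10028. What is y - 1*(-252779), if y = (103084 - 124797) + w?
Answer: 241094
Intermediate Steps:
y = -11685 (y = (103084 - 124797) + 10028 = -21713 + 10028 = -11685)
y - 1*(-252779) = -11685 - 1*(-252779) = -11685 + 252779 = 241094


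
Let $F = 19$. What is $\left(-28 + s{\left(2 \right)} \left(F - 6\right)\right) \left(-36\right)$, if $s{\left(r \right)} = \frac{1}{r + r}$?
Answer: $891$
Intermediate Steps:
$s{\left(r \right)} = \frac{1}{2 r}$
$\left(-28 + s{\left(2 \right)} \left(F - 6\right)\right) \left(-36\right) = \left(-28 + \frac{1}{2 \cdot 2} \left(19 - 6\right)\right) \left(-36\right) = \left(-28 + \frac{1}{2} \cdot \frac{1}{2} \cdot 13\right) \left(-36\right) = \left(-28 + \frac{1}{4} \cdot 13\right) \left(-36\right) = \left(-28 + \frac{13}{4}\right) \left(-36\right) = \left(- \frac{99}{4}\right) \left(-36\right) = 891$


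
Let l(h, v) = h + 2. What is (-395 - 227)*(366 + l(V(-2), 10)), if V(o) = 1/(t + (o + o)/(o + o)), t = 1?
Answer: -229207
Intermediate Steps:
V(o) = ½ (V(o) = 1/(1 + (o + o)/(o + o)) = 1/(1 + (2*o)/((2*o))) = 1/(1 + (2*o)*(1/(2*o))) = 1/(1 + 1) = 1/2 = ½)
l(h, v) = 2 + h
(-395 - 227)*(366 + l(V(-2), 10)) = (-395 - 227)*(366 + (2 + ½)) = -622*(366 + 5/2) = -622*737/2 = -229207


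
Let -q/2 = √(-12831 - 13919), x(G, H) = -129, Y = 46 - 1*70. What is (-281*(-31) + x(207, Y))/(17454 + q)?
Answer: 5349651/10883897 + 3065*I*√1070/10883897 ≈ 0.49152 + 0.0092117*I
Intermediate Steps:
Y = -24 (Y = 46 - 70 = -24)
q = -10*I*√1070 (q = -2*√(-12831 - 13919) = -10*I*√1070 ≈ -327.11*I)
(-281*(-31) + x(207, Y))/(17454 + q) = (-281*(-31) - 129)/(17454 - 10*I*√1070) = (8711 - 129)/(17454 - 10*I*√1070) = 8582/(17454 - 10*I*√1070)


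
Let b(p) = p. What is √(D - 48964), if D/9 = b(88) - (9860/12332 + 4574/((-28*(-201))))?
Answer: I*√402975091672331374/2891854 ≈ 219.51*I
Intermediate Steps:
D = 2248386375/2891854 (D = 9*(88 - (9860/12332 + 4574/((-28*(-201))))) = 9*(88 - (9860*(1/12332) + 4574/5628)) = 9*(88 - (2465/3083 + 4574*(1/5628))) = 9*(88 - (2465/3083 + 2287/2814)) = 9*(88 - 1*13987331/8675562) = 9*(88 - 13987331/8675562) = 9*(749462125/8675562) = 2248386375/2891854 ≈ 777.49)
√(D - 48964) = √(2248386375/2891854 - 48964) = √(-139348352881/2891854) = I*√402975091672331374/2891854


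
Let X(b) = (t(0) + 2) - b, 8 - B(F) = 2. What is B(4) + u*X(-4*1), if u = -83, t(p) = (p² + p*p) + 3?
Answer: -741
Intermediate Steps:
t(p) = 3 + 2*p² (t(p) = (p² + p²) + 3 = 2*p² + 3 = 3 + 2*p²)
B(F) = 6 (B(F) = 8 - 1*2 = 8 - 2 = 6)
X(b) = 5 - b (X(b) = ((3 + 2*0²) + 2) - b = ((3 + 2*0) + 2) - b = ((3 + 0) + 2) - b = (3 + 2) - b = 5 - b)
B(4) + u*X(-4*1) = 6 - 83*(5 - (-4)) = 6 - 83*(5 - 1*(-4)) = 6 - 83*(5 + 4) = 6 - 83*9 = 6 - 747 = -741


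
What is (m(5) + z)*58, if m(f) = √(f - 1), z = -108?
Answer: -6148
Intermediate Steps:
m(f) = √(-1 + f)
(m(5) + z)*58 = (√(-1 + 5) - 108)*58 = (√4 - 108)*58 = (2 - 108)*58 = -106*58 = -6148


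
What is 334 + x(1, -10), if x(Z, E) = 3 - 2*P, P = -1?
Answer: 339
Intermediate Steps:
x(Z, E) = 5 (x(Z, E) = 3 - 2*(-1) = 3 + 2 = 5)
334 + x(1, -10) = 334 + 5 = 339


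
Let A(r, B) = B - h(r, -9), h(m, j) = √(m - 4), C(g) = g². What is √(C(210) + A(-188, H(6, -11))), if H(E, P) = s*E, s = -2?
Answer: 2*√(11022 - 2*I*√3) ≈ 209.97 - 0.032996*I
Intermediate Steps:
h(m, j) = √(-4 + m)
H(E, P) = -2*E
A(r, B) = B - √(-4 + r)
√(C(210) + A(-188, H(6, -11))) = √(210² + (-2*6 - √(-4 - 188))) = √(44100 + (-12 - √(-192))) = √(44100 + (-12 - 8*I*√3)) = √(44088 - 8*I*√3)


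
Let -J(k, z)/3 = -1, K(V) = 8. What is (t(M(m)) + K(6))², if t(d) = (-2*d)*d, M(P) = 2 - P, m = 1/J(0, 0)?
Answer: 484/81 ≈ 5.9753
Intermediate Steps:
J(k, z) = 3 (J(k, z) = -3*(-1) = 3)
m = ⅓ (m = 1/3 = ⅓ ≈ 0.33333)
t(d) = -2*d²
(t(M(m)) + K(6))² = (-2*(2 - 1*⅓)² + 8)² = (-2*(2 - ⅓)² + 8)² = (-2*(5/3)² + 8)² = (-2*25/9 + 8)² = (-50/9 + 8)² = (22/9)² = 484/81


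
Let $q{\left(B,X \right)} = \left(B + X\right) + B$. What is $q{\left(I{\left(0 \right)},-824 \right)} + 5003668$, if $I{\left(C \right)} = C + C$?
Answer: $5002844$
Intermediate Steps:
$I{\left(C \right)} = 2 C$
$q{\left(B,X \right)} = X + 2 B$
$q{\left(I{\left(0 \right)},-824 \right)} + 5003668 = \left(-824 + 2 \cdot 2 \cdot 0\right) + 5003668 = \left(-824 + 2 \cdot 0\right) + 5003668 = \left(-824 + 0\right) + 5003668 = -824 + 5003668 = 5002844$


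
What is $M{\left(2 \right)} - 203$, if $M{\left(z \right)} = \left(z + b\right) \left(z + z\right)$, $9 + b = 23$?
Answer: $-139$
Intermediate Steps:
$b = 14$ ($b = -9 + 23 = 14$)
$M{\left(z \right)} = 2 z \left(14 + z\right)$ ($M{\left(z \right)} = \left(z + 14\right) \left(z + z\right) = \left(14 + z\right) 2 z = 2 z \left(14 + z\right)$)
$M{\left(2 \right)} - 203 = 2 \cdot 2 \left(14 + 2\right) - 203 = 2 \cdot 2 \cdot 16 - 203 = 64 - 203 = -139$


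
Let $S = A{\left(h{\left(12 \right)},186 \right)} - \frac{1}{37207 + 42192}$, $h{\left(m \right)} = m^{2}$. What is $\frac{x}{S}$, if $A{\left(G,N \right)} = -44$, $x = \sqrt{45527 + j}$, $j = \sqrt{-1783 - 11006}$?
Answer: $- \frac{79399 \sqrt{45527 + 21 i \sqrt{29}}}{3493557} \approx -4.8493 - 0.0060228 i$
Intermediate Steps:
$j = 21 i \sqrt{29}$ ($j = \sqrt{-12789} = 21 i \sqrt{29} \approx 113.09 i$)
$x = \sqrt{45527 + 21 i \sqrt{29}} \approx 213.37 + 0.265 i$
$S = - \frac{3493557}{79399}$ ($S = -44 - \frac{1}{37207 + 42192} = -44 - \frac{1}{79399} = - \frac{3493557}{79399} \approx -44.0$)
$\frac{x}{S} = \frac{\sqrt{45527 + 21 i \sqrt{29}}}{- \frac{3493557}{79399}} = \sqrt{45527 + 21 i \sqrt{29}} \left(- \frac{79399}{3493557}\right) = - \frac{79399 \sqrt{45527 + 21 i \sqrt{29}}}{3493557}$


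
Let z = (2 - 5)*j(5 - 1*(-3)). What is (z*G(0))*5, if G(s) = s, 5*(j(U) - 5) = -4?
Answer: 0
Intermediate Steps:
j(U) = 21/5 (j(U) = 5 + (1/5)*(-4) = 5 - 4/5 = 21/5)
z = -63/5 (z = (2 - 5)*(21/5) = -3*21/5 = -63/5 ≈ -12.600)
(z*G(0))*5 = -63/5*0*5 = 0*5 = 0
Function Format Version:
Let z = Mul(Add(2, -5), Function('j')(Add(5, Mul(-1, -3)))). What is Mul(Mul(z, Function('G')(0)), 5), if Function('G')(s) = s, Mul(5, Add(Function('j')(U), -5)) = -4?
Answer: 0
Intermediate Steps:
Function('j')(U) = Rational(21, 5) (Function('j')(U) = Add(5, Mul(Rational(1, 5), -4)) = Add(5, Rational(-4, 5)) = Rational(21, 5))
z = Rational(-63, 5) (z = Mul(Add(2, -5), Rational(21, 5)) = Mul(-3, Rational(21, 5)) = Rational(-63, 5) ≈ -12.600)
Mul(Mul(z, Function('G')(0)), 5) = Mul(Mul(Rational(-63, 5), 0), 5) = Mul(0, 5) = 0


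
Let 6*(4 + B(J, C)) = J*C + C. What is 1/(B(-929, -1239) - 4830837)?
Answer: -1/4639209 ≈ -2.1555e-7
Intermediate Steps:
B(J, C) = -4 + C/6 + C*J/6 (B(J, C) = -4 + (J*C + C)/6 = -4 + (C*J + C)/6 = -4 + (C + C*J)/6 = -4 + (C/6 + C*J/6) = -4 + C/6 + C*J/6)
1/(B(-929, -1239) - 4830837) = 1/((-4 + (⅙)*(-1239) + (⅙)*(-1239)*(-929)) - 4830837) = 1/((-4 - 413/2 + 383677/2) - 4830837) = 1/(191628 - 4830837) = 1/(-4639209) = -1/4639209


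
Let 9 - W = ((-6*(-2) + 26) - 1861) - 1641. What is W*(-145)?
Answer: -503585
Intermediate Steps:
W = 3473 (W = 9 - (((-6*(-2) + 26) - 1861) - 1641) = 9 - (((12 + 26) - 1861) - 1641) = 9 - ((38 - 1861) - 1641) = 9 - (-1823 - 1641) = 9 - 1*(-3464) = 9 + 3464 = 3473)
W*(-145) = 3473*(-145) = -503585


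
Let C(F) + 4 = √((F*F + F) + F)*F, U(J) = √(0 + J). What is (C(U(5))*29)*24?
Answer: -2784 + 696*5^(¾)*√(2 + √5) ≈ 2005.8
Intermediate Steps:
U(J) = √J
C(F) = -4 + F*√(F² + 2*F) (C(F) = -4 + √((F*F + F) + F)*F = -4 + √((F² + F) + F)*F = -4 + √((F + F²) + F)*F = -4 + √(F² + 2*F)*F = -4 + F*√(F² + 2*F))
(C(U(5))*29)*24 = ((-4 + √5*√(√5*(2 + √5)))*29)*24 = ((-4 + √5*(5^(¼)*√(2 + √5)))*29)*24 = ((-4 + 5^(¾)*√(2 + √5))*29)*24 = (-116 + 29*5^(¾)*√(2 + √5))*24 = -2784 + 696*5^(¾)*√(2 + √5)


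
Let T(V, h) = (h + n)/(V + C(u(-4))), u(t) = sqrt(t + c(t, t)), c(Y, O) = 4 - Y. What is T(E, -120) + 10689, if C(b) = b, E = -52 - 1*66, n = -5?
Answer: 1240049/116 ≈ 10690.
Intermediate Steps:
u(t) = 2 (u(t) = sqrt(t + (4 - t)) = sqrt(4) = 2)
E = -118 (E = -52 - 66 = -118)
T(V, h) = (-5 + h)/(2 + V) (T(V, h) = (h - 5)/(V + 2) = (-5 + h)/(2 + V))
T(E, -120) + 10689 = (-5 - 120)/(2 - 118) + 10689 = -125/(-116) + 10689 = -1/116*(-125) + 10689 = 125/116 + 10689 = 1240049/116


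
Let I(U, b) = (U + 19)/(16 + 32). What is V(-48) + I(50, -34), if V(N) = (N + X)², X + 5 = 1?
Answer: 43287/16 ≈ 2705.4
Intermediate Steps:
X = -4 (X = -5 + 1 = -4)
I(U, b) = 19/48 + U/48 (I(U, b) = (19 + U)/48 = (19 + U)*(1/48) = 19/48 + U/48)
V(N) = (-4 + N)² (V(N) = (N - 4)² = (-4 + N)²)
V(-48) + I(50, -34) = (-4 - 48)² + (19/48 + (1/48)*50) = (-52)² + (19/48 + 25/24) = 2704 + 23/16 = 43287/16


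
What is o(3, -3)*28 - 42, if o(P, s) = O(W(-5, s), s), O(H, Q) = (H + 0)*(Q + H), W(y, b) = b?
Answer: 462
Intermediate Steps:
O(H, Q) = H*(H + Q)
o(P, s) = 2*s² (o(P, s) = s*(s + s) = s*(2*s) = 2*s²)
o(3, -3)*28 - 42 = (2*(-3)²)*28 - 42 = (2*9)*28 - 42 = 18*28 - 42 = 504 - 42 = 462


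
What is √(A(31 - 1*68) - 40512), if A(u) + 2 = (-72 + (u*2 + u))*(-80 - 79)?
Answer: 7*I*√233 ≈ 106.85*I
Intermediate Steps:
A(u) = 11446 - 477*u (A(u) = -2 + (-72 + (u*2 + u))*(-80 - 79) = -2 + (-72 + (2*u + u))*(-159) = -2 + (-72 + 3*u)*(-159) = -2 + (11448 - 477*u) = 11446 - 477*u)
√(A(31 - 1*68) - 40512) = √((11446 - 477*(31 - 1*68)) - 40512) = √((11446 - 477*(31 - 68)) - 40512) = √((11446 - 477*(-37)) - 40512) = √((11446 + 17649) - 40512) = √(29095 - 40512) = √(-11417) = 7*I*√233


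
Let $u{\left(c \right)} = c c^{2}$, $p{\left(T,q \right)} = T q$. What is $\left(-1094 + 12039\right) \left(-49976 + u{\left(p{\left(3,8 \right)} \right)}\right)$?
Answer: $-395683640$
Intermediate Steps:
$u{\left(c \right)} = c^{3}$
$\left(-1094 + 12039\right) \left(-49976 + u{\left(p{\left(3,8 \right)} \right)}\right) = \left(-1094 + 12039\right) \left(-49976 + \left(3 \cdot 8\right)^{3}\right) = 10945 \left(-49976 + 24^{3}\right) = 10945 \left(-49976 + 13824\right) = 10945 \left(-36152\right) = -395683640$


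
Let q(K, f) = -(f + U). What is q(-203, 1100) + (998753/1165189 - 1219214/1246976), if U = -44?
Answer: -767251912209251/726481359232 ≈ -1056.1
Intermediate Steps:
q(K, f) = 44 - f (q(K, f) = -(f - 44) = -(-44 + f) = 44 - f)
q(-203, 1100) + (998753/1165189 - 1219214/1246976) = (44 - 1*1100) + (998753/1165189 - 1219214/1246976) = (44 - 1100) + (998753*(1/1165189) - 1219214*1/1246976) = -1056 + (998753/1165189 - 609607/623488) = -1056 - 87596860259/726481359232 = -767251912209251/726481359232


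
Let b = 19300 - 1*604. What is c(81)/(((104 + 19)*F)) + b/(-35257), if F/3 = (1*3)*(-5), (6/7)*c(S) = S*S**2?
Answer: -1626913599/14455370 ≈ -112.55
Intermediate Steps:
c(S) = 7*S**3/6 (c(S) = 7*(S*S**2)/6 = 7*S**3/6)
F = -45 (F = 3*((1*3)*(-5)) = 3*(3*(-5)) = 3*(-15) = -45)
b = 18696 (b = 19300 - 604 = 18696)
c(81)/(((104 + 19)*F)) + b/(-35257) = ((7/6)*81**3)/(((104 + 19)*(-45))) + 18696/(-35257) = ((7/6)*531441)/((123*(-45))) + 18696*(-1/35257) = (1240029/2)/(-5535) - 18696/35257 = (1240029/2)*(-1/5535) - 18696/35257 = -45927/410 - 18696/35257 = -1626913599/14455370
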